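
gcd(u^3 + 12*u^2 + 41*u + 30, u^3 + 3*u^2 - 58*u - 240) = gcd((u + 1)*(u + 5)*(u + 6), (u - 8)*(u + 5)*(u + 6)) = u^2 + 11*u + 30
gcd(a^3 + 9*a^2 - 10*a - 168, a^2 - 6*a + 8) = a - 4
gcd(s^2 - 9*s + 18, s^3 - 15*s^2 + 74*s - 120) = s - 6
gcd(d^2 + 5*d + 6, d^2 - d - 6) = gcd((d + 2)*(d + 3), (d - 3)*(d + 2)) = d + 2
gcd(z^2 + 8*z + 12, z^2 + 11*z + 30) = z + 6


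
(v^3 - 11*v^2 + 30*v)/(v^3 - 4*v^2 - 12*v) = (v - 5)/(v + 2)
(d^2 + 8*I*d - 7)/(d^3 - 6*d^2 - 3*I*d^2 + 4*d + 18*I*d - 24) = (d + 7*I)/(d^2 + d*(-6 - 4*I) + 24*I)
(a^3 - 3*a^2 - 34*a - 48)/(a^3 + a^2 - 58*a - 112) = (a + 3)/(a + 7)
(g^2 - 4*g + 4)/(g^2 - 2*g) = (g - 2)/g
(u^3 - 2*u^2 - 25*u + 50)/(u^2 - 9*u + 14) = (u^2 - 25)/(u - 7)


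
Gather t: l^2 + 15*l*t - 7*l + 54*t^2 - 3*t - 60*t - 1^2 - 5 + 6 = l^2 - 7*l + 54*t^2 + t*(15*l - 63)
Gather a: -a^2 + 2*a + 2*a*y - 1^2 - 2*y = -a^2 + a*(2*y + 2) - 2*y - 1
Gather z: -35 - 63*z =-63*z - 35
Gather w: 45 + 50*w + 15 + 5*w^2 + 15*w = 5*w^2 + 65*w + 60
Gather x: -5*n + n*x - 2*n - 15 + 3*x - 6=-7*n + x*(n + 3) - 21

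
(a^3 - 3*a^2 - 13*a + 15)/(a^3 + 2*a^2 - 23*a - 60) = (a - 1)/(a + 4)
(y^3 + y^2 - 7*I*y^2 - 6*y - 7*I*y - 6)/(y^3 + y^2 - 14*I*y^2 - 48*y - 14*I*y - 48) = (y - I)/(y - 8*I)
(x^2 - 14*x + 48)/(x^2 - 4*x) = (x^2 - 14*x + 48)/(x*(x - 4))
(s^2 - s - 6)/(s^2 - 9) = (s + 2)/(s + 3)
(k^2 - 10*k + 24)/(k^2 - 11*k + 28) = (k - 6)/(k - 7)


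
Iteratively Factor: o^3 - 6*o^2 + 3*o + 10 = (o - 2)*(o^2 - 4*o - 5) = (o - 5)*(o - 2)*(o + 1)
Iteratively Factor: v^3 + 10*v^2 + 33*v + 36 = (v + 3)*(v^2 + 7*v + 12) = (v + 3)*(v + 4)*(v + 3)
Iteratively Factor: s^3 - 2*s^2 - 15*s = (s + 3)*(s^2 - 5*s) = (s - 5)*(s + 3)*(s)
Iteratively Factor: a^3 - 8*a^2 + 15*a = (a - 3)*(a^2 - 5*a) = a*(a - 3)*(a - 5)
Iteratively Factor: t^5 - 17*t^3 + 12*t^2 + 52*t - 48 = (t + 2)*(t^4 - 2*t^3 - 13*t^2 + 38*t - 24) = (t - 1)*(t + 2)*(t^3 - t^2 - 14*t + 24) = (t - 2)*(t - 1)*(t + 2)*(t^2 + t - 12) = (t - 3)*(t - 2)*(t - 1)*(t + 2)*(t + 4)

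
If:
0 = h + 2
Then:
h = -2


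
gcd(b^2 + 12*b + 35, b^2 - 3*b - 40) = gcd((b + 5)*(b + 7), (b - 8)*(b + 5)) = b + 5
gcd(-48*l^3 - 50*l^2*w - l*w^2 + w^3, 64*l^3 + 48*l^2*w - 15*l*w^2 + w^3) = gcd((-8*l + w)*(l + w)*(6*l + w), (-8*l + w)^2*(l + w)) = -8*l^2 - 7*l*w + w^2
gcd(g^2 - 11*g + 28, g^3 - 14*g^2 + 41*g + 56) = g - 7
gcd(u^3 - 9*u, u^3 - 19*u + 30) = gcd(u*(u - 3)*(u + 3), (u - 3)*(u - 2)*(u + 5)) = u - 3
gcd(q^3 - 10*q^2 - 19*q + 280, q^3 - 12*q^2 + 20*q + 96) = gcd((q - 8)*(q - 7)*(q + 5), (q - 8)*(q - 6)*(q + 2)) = q - 8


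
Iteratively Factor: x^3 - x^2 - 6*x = (x - 3)*(x^2 + 2*x) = (x - 3)*(x + 2)*(x)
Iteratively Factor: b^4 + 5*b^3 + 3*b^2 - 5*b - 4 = (b + 1)*(b^3 + 4*b^2 - b - 4) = (b + 1)^2*(b^2 + 3*b - 4) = (b + 1)^2*(b + 4)*(b - 1)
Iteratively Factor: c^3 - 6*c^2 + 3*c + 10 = (c - 5)*(c^2 - c - 2) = (c - 5)*(c - 2)*(c + 1)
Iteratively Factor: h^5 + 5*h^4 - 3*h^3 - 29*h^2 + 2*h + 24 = (h + 3)*(h^4 + 2*h^3 - 9*h^2 - 2*h + 8) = (h - 1)*(h + 3)*(h^3 + 3*h^2 - 6*h - 8) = (h - 1)*(h + 3)*(h + 4)*(h^2 - h - 2) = (h - 2)*(h - 1)*(h + 3)*(h + 4)*(h + 1)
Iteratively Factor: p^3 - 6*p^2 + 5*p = (p)*(p^2 - 6*p + 5) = p*(p - 1)*(p - 5)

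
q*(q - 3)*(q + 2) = q^3 - q^2 - 6*q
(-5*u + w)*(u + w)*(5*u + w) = -25*u^3 - 25*u^2*w + u*w^2 + w^3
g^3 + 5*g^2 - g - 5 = (g - 1)*(g + 1)*(g + 5)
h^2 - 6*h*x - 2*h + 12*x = (h - 2)*(h - 6*x)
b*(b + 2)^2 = b^3 + 4*b^2 + 4*b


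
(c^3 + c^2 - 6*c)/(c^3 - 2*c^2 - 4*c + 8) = c*(c + 3)/(c^2 - 4)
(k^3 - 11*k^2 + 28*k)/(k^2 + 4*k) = (k^2 - 11*k + 28)/(k + 4)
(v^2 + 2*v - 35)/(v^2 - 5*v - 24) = (-v^2 - 2*v + 35)/(-v^2 + 5*v + 24)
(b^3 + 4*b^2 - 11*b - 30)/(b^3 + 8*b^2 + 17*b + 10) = (b - 3)/(b + 1)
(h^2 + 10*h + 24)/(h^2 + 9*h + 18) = (h + 4)/(h + 3)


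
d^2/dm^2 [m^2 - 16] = 2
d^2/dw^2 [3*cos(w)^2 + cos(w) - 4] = -cos(w) - 6*cos(2*w)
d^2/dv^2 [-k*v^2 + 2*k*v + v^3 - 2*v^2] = -2*k + 6*v - 4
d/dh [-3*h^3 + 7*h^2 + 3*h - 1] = -9*h^2 + 14*h + 3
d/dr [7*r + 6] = 7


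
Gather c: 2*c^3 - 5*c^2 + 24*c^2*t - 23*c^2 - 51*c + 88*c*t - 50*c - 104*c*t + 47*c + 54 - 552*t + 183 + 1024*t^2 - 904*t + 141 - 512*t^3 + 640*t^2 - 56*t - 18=2*c^3 + c^2*(24*t - 28) + c*(-16*t - 54) - 512*t^3 + 1664*t^2 - 1512*t + 360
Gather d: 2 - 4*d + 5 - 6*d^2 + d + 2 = -6*d^2 - 3*d + 9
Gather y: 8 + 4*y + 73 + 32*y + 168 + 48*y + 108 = 84*y + 357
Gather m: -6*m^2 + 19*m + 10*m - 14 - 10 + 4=-6*m^2 + 29*m - 20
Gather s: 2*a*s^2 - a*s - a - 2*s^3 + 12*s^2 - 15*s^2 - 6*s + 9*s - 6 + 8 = -a - 2*s^3 + s^2*(2*a - 3) + s*(3 - a) + 2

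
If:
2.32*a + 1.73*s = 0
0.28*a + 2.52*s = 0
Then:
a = 0.00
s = 0.00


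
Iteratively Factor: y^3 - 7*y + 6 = (y - 1)*(y^2 + y - 6) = (y - 1)*(y + 3)*(y - 2)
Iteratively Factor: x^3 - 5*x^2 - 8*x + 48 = (x - 4)*(x^2 - x - 12) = (x - 4)^2*(x + 3)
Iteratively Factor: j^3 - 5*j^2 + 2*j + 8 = (j - 4)*(j^2 - j - 2) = (j - 4)*(j - 2)*(j + 1)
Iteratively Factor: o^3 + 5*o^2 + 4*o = (o + 1)*(o^2 + 4*o) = o*(o + 1)*(o + 4)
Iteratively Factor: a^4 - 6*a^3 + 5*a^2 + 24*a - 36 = (a - 3)*(a^3 - 3*a^2 - 4*a + 12) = (a - 3)^2*(a^2 - 4) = (a - 3)^2*(a - 2)*(a + 2)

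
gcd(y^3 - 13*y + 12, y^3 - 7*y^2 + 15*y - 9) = y^2 - 4*y + 3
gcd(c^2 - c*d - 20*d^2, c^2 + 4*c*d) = c + 4*d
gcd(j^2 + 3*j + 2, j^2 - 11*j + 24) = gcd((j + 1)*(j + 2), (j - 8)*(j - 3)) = 1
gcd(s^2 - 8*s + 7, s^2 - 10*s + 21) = s - 7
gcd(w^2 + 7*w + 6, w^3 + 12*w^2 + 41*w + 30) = w^2 + 7*w + 6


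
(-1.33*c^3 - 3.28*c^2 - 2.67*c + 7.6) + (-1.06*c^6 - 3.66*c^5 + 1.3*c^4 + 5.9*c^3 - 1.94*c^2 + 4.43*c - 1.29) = -1.06*c^6 - 3.66*c^5 + 1.3*c^4 + 4.57*c^3 - 5.22*c^2 + 1.76*c + 6.31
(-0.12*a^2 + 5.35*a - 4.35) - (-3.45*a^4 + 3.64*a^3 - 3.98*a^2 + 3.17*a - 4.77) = 3.45*a^4 - 3.64*a^3 + 3.86*a^2 + 2.18*a + 0.42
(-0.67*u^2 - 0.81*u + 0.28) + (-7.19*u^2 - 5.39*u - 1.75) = -7.86*u^2 - 6.2*u - 1.47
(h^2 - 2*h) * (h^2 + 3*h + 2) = h^4 + h^3 - 4*h^2 - 4*h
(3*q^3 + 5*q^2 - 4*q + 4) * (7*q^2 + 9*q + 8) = 21*q^5 + 62*q^4 + 41*q^3 + 32*q^2 + 4*q + 32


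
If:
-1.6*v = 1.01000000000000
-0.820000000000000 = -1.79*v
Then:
No Solution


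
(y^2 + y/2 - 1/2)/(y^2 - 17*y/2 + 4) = (y + 1)/(y - 8)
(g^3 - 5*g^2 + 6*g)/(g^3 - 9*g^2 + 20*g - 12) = g*(g - 3)/(g^2 - 7*g + 6)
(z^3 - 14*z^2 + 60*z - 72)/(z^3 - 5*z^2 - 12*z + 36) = (z - 6)/(z + 3)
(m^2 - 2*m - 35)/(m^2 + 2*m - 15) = (m - 7)/(m - 3)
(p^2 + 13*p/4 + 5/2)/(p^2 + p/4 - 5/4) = (p + 2)/(p - 1)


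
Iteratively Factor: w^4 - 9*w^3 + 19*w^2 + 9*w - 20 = (w - 5)*(w^3 - 4*w^2 - w + 4) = (w - 5)*(w + 1)*(w^2 - 5*w + 4) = (w - 5)*(w - 1)*(w + 1)*(w - 4)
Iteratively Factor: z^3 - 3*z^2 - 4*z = (z - 4)*(z^2 + z) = (z - 4)*(z + 1)*(z)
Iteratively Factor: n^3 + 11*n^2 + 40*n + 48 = (n + 4)*(n^2 + 7*n + 12) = (n + 4)^2*(n + 3)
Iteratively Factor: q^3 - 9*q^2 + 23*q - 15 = (q - 5)*(q^2 - 4*q + 3) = (q - 5)*(q - 1)*(q - 3)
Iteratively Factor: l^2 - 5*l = (l - 5)*(l)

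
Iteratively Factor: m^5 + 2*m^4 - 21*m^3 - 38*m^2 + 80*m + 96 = (m + 3)*(m^4 - m^3 - 18*m^2 + 16*m + 32) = (m - 4)*(m + 3)*(m^3 + 3*m^2 - 6*m - 8) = (m - 4)*(m + 1)*(m + 3)*(m^2 + 2*m - 8) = (m - 4)*(m + 1)*(m + 3)*(m + 4)*(m - 2)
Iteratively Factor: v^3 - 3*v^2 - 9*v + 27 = (v - 3)*(v^2 - 9) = (v - 3)*(v + 3)*(v - 3)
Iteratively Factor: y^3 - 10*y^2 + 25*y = (y - 5)*(y^2 - 5*y) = y*(y - 5)*(y - 5)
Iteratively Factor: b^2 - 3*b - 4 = (b + 1)*(b - 4)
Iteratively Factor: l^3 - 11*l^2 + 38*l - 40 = (l - 5)*(l^2 - 6*l + 8) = (l - 5)*(l - 4)*(l - 2)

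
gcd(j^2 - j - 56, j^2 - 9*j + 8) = j - 8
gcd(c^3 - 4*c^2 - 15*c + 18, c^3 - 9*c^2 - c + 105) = c + 3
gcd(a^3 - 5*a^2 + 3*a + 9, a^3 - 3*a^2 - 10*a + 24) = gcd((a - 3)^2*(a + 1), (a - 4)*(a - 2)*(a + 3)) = 1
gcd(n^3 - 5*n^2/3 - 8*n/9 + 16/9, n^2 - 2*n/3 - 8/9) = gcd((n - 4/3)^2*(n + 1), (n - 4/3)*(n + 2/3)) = n - 4/3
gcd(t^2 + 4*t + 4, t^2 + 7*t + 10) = t + 2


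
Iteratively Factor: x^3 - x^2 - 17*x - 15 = (x + 3)*(x^2 - 4*x - 5) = (x - 5)*(x + 3)*(x + 1)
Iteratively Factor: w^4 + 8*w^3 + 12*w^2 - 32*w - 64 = (w - 2)*(w^3 + 10*w^2 + 32*w + 32) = (w - 2)*(w + 4)*(w^2 + 6*w + 8) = (w - 2)*(w + 4)^2*(w + 2)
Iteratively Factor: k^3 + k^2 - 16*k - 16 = (k + 4)*(k^2 - 3*k - 4) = (k - 4)*(k + 4)*(k + 1)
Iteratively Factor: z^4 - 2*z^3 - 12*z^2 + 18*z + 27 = (z + 1)*(z^3 - 3*z^2 - 9*z + 27) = (z - 3)*(z + 1)*(z^2 - 9) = (z - 3)*(z + 1)*(z + 3)*(z - 3)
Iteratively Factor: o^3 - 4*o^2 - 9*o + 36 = (o - 4)*(o^2 - 9) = (o - 4)*(o - 3)*(o + 3)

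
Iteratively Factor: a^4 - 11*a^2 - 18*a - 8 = (a + 1)*(a^3 - a^2 - 10*a - 8) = (a - 4)*(a + 1)*(a^2 + 3*a + 2) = (a - 4)*(a + 1)^2*(a + 2)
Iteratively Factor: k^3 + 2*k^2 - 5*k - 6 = (k + 1)*(k^2 + k - 6) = (k - 2)*(k + 1)*(k + 3)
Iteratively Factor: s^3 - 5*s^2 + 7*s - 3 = (s - 1)*(s^2 - 4*s + 3) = (s - 3)*(s - 1)*(s - 1)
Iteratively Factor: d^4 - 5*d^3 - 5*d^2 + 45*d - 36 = (d - 3)*(d^3 - 2*d^2 - 11*d + 12) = (d - 3)*(d - 1)*(d^2 - d - 12) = (d - 3)*(d - 1)*(d + 3)*(d - 4)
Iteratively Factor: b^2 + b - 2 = (b - 1)*(b + 2)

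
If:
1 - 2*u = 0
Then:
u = 1/2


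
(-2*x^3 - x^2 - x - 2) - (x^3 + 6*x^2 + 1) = -3*x^3 - 7*x^2 - x - 3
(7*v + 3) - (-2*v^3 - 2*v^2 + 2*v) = 2*v^3 + 2*v^2 + 5*v + 3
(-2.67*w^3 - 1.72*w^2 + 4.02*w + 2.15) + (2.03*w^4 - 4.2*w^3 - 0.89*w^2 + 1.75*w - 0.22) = 2.03*w^4 - 6.87*w^3 - 2.61*w^2 + 5.77*w + 1.93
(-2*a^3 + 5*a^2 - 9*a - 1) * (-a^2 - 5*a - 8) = 2*a^5 + 5*a^4 + 6*a^2 + 77*a + 8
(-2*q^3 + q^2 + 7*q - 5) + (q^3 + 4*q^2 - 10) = -q^3 + 5*q^2 + 7*q - 15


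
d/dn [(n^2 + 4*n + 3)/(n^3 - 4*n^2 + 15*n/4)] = 4*(-4*n^4 - 32*n^3 + 43*n^2 + 96*n - 45)/(n^2*(16*n^4 - 128*n^3 + 376*n^2 - 480*n + 225))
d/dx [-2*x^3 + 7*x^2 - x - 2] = -6*x^2 + 14*x - 1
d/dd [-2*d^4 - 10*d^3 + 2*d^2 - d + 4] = -8*d^3 - 30*d^2 + 4*d - 1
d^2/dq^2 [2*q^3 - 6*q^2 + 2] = 12*q - 12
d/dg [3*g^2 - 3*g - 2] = 6*g - 3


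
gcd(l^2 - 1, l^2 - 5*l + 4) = l - 1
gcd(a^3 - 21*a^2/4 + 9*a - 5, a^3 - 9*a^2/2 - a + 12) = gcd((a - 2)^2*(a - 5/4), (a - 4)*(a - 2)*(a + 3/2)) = a - 2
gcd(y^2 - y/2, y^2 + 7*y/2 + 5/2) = 1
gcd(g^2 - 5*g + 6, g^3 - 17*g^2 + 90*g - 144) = g - 3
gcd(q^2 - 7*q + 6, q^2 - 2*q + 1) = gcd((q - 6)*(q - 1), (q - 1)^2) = q - 1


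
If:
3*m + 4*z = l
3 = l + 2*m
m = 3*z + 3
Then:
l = 15/19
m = 21/19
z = -12/19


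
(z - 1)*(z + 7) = z^2 + 6*z - 7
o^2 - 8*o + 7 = (o - 7)*(o - 1)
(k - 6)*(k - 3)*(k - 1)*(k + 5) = k^4 - 5*k^3 - 23*k^2 + 117*k - 90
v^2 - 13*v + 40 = (v - 8)*(v - 5)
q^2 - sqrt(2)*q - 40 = (q - 5*sqrt(2))*(q + 4*sqrt(2))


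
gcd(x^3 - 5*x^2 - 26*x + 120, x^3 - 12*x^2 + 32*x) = x - 4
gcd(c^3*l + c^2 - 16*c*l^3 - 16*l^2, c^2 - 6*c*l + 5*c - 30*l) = 1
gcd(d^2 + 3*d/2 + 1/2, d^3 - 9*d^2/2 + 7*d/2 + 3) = d + 1/2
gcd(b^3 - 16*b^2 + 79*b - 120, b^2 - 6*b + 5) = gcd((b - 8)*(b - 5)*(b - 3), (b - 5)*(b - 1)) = b - 5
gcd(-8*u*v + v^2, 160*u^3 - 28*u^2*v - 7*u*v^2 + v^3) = 8*u - v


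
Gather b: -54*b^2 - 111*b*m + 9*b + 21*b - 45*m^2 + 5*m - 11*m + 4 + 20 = -54*b^2 + b*(30 - 111*m) - 45*m^2 - 6*m + 24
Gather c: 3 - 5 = -2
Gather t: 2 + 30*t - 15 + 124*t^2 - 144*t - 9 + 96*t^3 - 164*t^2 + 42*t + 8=96*t^3 - 40*t^2 - 72*t - 14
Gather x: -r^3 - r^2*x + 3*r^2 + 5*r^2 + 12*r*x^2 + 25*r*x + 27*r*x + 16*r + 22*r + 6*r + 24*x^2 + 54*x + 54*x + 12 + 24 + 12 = -r^3 + 8*r^2 + 44*r + x^2*(12*r + 24) + x*(-r^2 + 52*r + 108) + 48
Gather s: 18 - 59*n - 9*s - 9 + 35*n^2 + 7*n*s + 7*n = 35*n^2 - 52*n + s*(7*n - 9) + 9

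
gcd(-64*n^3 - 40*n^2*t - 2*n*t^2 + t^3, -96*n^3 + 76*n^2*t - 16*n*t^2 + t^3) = -8*n + t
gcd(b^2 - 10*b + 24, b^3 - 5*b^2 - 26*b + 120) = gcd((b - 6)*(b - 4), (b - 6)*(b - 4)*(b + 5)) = b^2 - 10*b + 24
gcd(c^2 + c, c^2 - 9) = 1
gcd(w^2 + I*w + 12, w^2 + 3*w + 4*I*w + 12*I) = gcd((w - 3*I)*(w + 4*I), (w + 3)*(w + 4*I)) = w + 4*I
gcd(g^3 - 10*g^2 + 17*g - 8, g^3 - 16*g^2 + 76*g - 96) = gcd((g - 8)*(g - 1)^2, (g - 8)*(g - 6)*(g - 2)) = g - 8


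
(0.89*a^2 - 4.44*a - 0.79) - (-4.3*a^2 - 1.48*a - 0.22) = 5.19*a^2 - 2.96*a - 0.57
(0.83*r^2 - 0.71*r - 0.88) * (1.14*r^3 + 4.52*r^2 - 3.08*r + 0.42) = 0.9462*r^5 + 2.9422*r^4 - 6.7688*r^3 - 1.4422*r^2 + 2.4122*r - 0.3696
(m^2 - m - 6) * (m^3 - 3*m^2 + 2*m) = m^5 - 4*m^4 - m^3 + 16*m^2 - 12*m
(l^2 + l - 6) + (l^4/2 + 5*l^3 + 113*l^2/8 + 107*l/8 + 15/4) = l^4/2 + 5*l^3 + 121*l^2/8 + 115*l/8 - 9/4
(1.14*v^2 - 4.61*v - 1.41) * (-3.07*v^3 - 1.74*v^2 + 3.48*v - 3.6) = -3.4998*v^5 + 12.1691*v^4 + 16.3173*v^3 - 17.6934*v^2 + 11.6892*v + 5.076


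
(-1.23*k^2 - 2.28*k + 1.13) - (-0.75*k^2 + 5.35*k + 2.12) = -0.48*k^2 - 7.63*k - 0.99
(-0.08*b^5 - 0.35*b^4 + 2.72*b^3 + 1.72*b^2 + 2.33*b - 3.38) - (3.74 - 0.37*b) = -0.08*b^5 - 0.35*b^4 + 2.72*b^3 + 1.72*b^2 + 2.7*b - 7.12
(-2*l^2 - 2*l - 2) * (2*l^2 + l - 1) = -4*l^4 - 6*l^3 - 4*l^2 + 2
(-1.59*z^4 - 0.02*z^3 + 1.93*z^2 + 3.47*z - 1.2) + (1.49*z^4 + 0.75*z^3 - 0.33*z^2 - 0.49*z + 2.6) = -0.1*z^4 + 0.73*z^3 + 1.6*z^2 + 2.98*z + 1.4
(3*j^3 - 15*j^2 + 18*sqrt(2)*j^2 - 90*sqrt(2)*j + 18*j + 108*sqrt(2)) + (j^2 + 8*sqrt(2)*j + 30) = 3*j^3 - 14*j^2 + 18*sqrt(2)*j^2 - 82*sqrt(2)*j + 18*j + 30 + 108*sqrt(2)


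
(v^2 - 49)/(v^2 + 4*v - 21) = (v - 7)/(v - 3)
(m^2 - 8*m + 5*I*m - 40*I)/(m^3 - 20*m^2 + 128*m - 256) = (m + 5*I)/(m^2 - 12*m + 32)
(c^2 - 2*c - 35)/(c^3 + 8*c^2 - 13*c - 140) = (c - 7)/(c^2 + 3*c - 28)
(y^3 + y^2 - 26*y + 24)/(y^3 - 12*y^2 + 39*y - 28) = (y + 6)/(y - 7)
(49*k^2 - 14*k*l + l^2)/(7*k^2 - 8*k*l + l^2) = (7*k - l)/(k - l)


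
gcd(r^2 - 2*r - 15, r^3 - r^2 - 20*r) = r - 5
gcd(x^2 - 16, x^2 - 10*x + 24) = x - 4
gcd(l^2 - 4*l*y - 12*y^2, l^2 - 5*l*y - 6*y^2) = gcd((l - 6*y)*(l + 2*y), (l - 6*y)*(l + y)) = -l + 6*y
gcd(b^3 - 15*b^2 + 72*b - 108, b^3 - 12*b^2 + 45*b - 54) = b^2 - 9*b + 18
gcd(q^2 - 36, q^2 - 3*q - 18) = q - 6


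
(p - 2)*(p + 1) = p^2 - p - 2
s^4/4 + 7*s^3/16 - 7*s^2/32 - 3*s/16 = s*(s/4 + 1/2)*(s - 3/4)*(s + 1/2)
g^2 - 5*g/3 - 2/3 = (g - 2)*(g + 1/3)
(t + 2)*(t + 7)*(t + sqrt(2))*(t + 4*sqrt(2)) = t^4 + 5*sqrt(2)*t^3 + 9*t^3 + 22*t^2 + 45*sqrt(2)*t^2 + 72*t + 70*sqrt(2)*t + 112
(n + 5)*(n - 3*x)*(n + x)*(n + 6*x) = n^4 + 4*n^3*x + 5*n^3 - 15*n^2*x^2 + 20*n^2*x - 18*n*x^3 - 75*n*x^2 - 90*x^3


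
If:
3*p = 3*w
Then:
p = w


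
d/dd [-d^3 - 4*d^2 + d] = -3*d^2 - 8*d + 1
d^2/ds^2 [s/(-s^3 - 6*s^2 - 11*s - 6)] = 2*(-s*(3*s^2 + 12*s + 11)^2 + (3*s^2 + 3*s*(s + 2) + 12*s + 11)*(s^3 + 6*s^2 + 11*s + 6))/(s^3 + 6*s^2 + 11*s + 6)^3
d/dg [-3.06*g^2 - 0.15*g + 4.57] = -6.12*g - 0.15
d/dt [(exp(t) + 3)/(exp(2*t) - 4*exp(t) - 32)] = (-2*(exp(t) - 2)*(exp(t) + 3) + exp(2*t) - 4*exp(t) - 32)*exp(t)/(-exp(2*t) + 4*exp(t) + 32)^2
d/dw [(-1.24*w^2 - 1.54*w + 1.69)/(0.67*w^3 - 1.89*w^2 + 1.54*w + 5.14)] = (0.8308*w^4 + 2.0636*w^3 - 8.2171*w^2 - 6.359*w - 10.5182)/(0.4489*w^6 - 2.5326*w^5 + 5.6357*w^4 + 1.0664*w^3 - 17.0576*w^2 + 15.8312*w + 26.4196)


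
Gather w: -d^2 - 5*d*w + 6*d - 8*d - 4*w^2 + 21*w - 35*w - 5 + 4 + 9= -d^2 - 2*d - 4*w^2 + w*(-5*d - 14) + 8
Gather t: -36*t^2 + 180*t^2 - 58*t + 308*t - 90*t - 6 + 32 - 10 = 144*t^2 + 160*t + 16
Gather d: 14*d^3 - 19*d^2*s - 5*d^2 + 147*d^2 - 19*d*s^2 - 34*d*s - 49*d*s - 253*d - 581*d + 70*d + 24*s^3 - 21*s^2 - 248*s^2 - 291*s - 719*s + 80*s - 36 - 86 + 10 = 14*d^3 + d^2*(142 - 19*s) + d*(-19*s^2 - 83*s - 764) + 24*s^3 - 269*s^2 - 930*s - 112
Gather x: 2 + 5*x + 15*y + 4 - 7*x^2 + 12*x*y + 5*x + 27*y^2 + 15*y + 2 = -7*x^2 + x*(12*y + 10) + 27*y^2 + 30*y + 8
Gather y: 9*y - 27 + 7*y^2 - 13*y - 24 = 7*y^2 - 4*y - 51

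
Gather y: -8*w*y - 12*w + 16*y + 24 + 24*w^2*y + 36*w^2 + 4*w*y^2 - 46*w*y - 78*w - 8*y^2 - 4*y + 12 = 36*w^2 - 90*w + y^2*(4*w - 8) + y*(24*w^2 - 54*w + 12) + 36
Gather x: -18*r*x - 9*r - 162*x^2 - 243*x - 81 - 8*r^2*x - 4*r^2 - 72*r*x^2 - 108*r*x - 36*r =-4*r^2 - 45*r + x^2*(-72*r - 162) + x*(-8*r^2 - 126*r - 243) - 81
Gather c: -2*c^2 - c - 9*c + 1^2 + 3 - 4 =-2*c^2 - 10*c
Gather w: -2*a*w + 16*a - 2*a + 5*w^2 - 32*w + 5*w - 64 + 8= 14*a + 5*w^2 + w*(-2*a - 27) - 56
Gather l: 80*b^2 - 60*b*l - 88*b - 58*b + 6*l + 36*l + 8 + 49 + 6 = 80*b^2 - 146*b + l*(42 - 60*b) + 63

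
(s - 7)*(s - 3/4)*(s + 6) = s^3 - 7*s^2/4 - 165*s/4 + 63/2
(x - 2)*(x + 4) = x^2 + 2*x - 8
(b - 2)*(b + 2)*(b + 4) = b^3 + 4*b^2 - 4*b - 16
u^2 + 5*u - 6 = (u - 1)*(u + 6)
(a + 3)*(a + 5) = a^2 + 8*a + 15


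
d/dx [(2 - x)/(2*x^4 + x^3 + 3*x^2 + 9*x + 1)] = (-2*x^4 - x^3 - 3*x^2 - 9*x + (x - 2)*(8*x^3 + 3*x^2 + 6*x + 9) - 1)/(2*x^4 + x^3 + 3*x^2 + 9*x + 1)^2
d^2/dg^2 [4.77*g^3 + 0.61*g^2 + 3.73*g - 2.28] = 28.62*g + 1.22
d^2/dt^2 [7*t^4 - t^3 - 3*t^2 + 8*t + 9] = 84*t^2 - 6*t - 6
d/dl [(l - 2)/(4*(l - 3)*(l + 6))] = (-l^2/4 + l - 3)/(l^4 + 6*l^3 - 27*l^2 - 108*l + 324)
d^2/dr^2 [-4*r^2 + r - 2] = -8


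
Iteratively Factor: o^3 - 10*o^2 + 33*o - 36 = (o - 4)*(o^2 - 6*o + 9) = (o - 4)*(o - 3)*(o - 3)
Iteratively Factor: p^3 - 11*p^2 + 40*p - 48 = (p - 4)*(p^2 - 7*p + 12) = (p - 4)*(p - 3)*(p - 4)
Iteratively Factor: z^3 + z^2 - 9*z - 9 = (z + 3)*(z^2 - 2*z - 3) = (z - 3)*(z + 3)*(z + 1)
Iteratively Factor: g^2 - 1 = (g + 1)*(g - 1)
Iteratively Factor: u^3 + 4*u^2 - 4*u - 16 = (u + 2)*(u^2 + 2*u - 8) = (u - 2)*(u + 2)*(u + 4)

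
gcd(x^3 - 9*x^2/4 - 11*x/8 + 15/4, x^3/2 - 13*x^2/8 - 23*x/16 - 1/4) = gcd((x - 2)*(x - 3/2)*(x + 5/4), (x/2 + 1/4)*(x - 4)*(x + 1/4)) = 1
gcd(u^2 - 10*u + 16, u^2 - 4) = u - 2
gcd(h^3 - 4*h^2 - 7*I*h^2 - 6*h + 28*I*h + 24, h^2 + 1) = h - I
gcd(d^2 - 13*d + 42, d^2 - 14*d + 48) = d - 6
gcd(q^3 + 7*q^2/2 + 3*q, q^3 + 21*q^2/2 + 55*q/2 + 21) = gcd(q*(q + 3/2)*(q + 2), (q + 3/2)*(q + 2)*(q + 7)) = q^2 + 7*q/2 + 3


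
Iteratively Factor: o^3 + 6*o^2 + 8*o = (o + 2)*(o^2 + 4*o) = (o + 2)*(o + 4)*(o)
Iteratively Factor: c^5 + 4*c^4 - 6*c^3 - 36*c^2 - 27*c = (c + 3)*(c^4 + c^3 - 9*c^2 - 9*c) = (c + 3)^2*(c^3 - 2*c^2 - 3*c) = (c - 3)*(c + 3)^2*(c^2 + c) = (c - 3)*(c + 1)*(c + 3)^2*(c)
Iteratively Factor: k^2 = (k)*(k)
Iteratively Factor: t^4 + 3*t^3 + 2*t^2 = (t)*(t^3 + 3*t^2 + 2*t) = t*(t + 2)*(t^2 + t) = t*(t + 1)*(t + 2)*(t)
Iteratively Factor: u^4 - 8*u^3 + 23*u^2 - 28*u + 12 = (u - 1)*(u^3 - 7*u^2 + 16*u - 12) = (u - 2)*(u - 1)*(u^2 - 5*u + 6) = (u - 2)^2*(u - 1)*(u - 3)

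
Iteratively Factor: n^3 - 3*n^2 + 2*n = (n)*(n^2 - 3*n + 2) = n*(n - 1)*(n - 2)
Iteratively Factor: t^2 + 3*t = (t + 3)*(t)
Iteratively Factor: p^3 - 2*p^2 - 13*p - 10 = (p - 5)*(p^2 + 3*p + 2) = (p - 5)*(p + 2)*(p + 1)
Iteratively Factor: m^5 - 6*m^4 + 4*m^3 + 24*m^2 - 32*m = (m - 2)*(m^4 - 4*m^3 - 4*m^2 + 16*m) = m*(m - 2)*(m^3 - 4*m^2 - 4*m + 16) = m*(m - 2)*(m + 2)*(m^2 - 6*m + 8) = m*(m - 4)*(m - 2)*(m + 2)*(m - 2)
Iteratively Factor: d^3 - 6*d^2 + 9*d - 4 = (d - 4)*(d^2 - 2*d + 1) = (d - 4)*(d - 1)*(d - 1)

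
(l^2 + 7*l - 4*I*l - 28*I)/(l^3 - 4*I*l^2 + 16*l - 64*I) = (l + 7)/(l^2 + 16)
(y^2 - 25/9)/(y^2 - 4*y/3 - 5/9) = (3*y + 5)/(3*y + 1)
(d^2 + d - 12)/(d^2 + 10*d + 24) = (d - 3)/(d + 6)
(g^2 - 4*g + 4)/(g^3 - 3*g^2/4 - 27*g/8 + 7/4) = 8*(g - 2)/(8*g^2 + 10*g - 7)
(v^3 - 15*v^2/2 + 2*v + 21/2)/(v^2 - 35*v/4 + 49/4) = 2*(2*v^2 - v - 3)/(4*v - 7)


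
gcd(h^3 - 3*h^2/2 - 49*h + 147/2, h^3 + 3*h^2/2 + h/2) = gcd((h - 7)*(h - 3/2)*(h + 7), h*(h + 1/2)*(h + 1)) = 1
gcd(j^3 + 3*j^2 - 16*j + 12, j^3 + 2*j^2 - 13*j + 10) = j^2 - 3*j + 2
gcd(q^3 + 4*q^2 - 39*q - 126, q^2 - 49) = q + 7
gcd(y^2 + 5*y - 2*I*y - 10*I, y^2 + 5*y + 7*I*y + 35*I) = y + 5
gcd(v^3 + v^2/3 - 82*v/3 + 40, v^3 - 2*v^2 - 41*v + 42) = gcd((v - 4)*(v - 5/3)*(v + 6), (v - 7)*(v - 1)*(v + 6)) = v + 6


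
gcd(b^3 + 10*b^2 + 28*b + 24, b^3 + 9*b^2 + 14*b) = b + 2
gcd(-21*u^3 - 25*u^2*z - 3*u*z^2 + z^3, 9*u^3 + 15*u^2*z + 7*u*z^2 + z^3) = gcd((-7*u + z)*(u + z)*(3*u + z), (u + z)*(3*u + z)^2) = 3*u^2 + 4*u*z + z^2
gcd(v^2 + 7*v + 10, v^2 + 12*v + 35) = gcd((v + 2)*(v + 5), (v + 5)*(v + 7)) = v + 5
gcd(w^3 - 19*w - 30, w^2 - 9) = w + 3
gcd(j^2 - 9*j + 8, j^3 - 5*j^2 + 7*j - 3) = j - 1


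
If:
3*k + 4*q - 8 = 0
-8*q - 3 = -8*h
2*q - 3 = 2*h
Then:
No Solution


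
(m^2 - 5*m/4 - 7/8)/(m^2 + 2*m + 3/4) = (4*m - 7)/(2*(2*m + 3))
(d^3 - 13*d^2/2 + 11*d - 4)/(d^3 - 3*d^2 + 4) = (d^2 - 9*d/2 + 2)/(d^2 - d - 2)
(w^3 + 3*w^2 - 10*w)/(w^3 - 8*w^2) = (w^2 + 3*w - 10)/(w*(w - 8))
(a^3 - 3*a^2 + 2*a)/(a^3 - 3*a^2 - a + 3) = a*(a - 2)/(a^2 - 2*a - 3)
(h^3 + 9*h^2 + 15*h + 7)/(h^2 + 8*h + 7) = h + 1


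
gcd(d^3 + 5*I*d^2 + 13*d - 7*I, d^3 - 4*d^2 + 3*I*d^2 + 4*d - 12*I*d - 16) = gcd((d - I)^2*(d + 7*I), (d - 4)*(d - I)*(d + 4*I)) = d - I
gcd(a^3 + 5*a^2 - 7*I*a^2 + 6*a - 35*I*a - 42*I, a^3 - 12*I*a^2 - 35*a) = a - 7*I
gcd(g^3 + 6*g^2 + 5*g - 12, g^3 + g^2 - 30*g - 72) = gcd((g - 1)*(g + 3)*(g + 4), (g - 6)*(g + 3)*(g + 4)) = g^2 + 7*g + 12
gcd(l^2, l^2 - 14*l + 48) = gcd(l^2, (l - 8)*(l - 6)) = 1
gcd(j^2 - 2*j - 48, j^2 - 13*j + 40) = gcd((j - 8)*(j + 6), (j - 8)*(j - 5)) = j - 8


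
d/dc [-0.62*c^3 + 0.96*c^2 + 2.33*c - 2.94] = -1.86*c^2 + 1.92*c + 2.33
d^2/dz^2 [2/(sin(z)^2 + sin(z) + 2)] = 2*(-4*sin(z)^4 - 3*sin(z)^3 + 13*sin(z)^2 + 8*sin(z) - 2)/(sin(z)^2 + sin(z) + 2)^3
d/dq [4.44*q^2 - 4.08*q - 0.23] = 8.88*q - 4.08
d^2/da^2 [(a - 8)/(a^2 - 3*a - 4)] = 2*((11 - 3*a)*(-a^2 + 3*a + 4) - (a - 8)*(2*a - 3)^2)/(-a^2 + 3*a + 4)^3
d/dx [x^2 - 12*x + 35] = 2*x - 12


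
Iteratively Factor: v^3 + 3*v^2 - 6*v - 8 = (v - 2)*(v^2 + 5*v + 4) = (v - 2)*(v + 1)*(v + 4)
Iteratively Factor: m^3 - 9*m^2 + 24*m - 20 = (m - 2)*(m^2 - 7*m + 10) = (m - 5)*(m - 2)*(m - 2)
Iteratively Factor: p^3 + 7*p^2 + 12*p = (p + 4)*(p^2 + 3*p) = (p + 3)*(p + 4)*(p)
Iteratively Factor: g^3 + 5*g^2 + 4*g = (g)*(g^2 + 5*g + 4) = g*(g + 1)*(g + 4)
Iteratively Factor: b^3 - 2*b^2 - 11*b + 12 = (b - 1)*(b^2 - b - 12) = (b - 1)*(b + 3)*(b - 4)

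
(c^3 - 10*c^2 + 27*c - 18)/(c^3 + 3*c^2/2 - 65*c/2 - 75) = 2*(c^2 - 4*c + 3)/(2*c^2 + 15*c + 25)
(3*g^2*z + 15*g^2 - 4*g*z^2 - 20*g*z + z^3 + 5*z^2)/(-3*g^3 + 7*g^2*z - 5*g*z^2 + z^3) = (z + 5)/(-g + z)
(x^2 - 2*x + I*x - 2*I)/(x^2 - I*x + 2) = (x - 2)/(x - 2*I)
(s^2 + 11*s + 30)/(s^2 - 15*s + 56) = (s^2 + 11*s + 30)/(s^2 - 15*s + 56)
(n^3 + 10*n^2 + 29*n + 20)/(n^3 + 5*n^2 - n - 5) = (n + 4)/(n - 1)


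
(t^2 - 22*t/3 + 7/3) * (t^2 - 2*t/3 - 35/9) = t^4 - 8*t^3 + 10*t^2/3 + 728*t/27 - 245/27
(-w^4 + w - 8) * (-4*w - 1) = 4*w^5 + w^4 - 4*w^2 + 31*w + 8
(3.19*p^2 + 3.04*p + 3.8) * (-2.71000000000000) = -8.6449*p^2 - 8.2384*p - 10.298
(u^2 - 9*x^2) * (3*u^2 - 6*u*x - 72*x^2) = 3*u^4 - 6*u^3*x - 99*u^2*x^2 + 54*u*x^3 + 648*x^4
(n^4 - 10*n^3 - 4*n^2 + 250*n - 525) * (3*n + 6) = 3*n^5 - 24*n^4 - 72*n^3 + 726*n^2 - 75*n - 3150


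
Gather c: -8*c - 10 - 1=-8*c - 11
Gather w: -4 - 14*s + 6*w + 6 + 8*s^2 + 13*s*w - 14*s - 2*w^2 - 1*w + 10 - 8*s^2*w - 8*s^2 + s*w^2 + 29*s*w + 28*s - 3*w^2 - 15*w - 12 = w^2*(s - 5) + w*(-8*s^2 + 42*s - 10)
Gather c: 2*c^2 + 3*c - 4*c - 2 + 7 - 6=2*c^2 - c - 1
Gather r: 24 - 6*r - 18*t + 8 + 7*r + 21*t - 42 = r + 3*t - 10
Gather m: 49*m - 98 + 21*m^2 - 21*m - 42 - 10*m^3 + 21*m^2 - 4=-10*m^3 + 42*m^2 + 28*m - 144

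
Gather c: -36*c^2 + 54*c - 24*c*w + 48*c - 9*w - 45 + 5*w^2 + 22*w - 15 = -36*c^2 + c*(102 - 24*w) + 5*w^2 + 13*w - 60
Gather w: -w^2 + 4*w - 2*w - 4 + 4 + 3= -w^2 + 2*w + 3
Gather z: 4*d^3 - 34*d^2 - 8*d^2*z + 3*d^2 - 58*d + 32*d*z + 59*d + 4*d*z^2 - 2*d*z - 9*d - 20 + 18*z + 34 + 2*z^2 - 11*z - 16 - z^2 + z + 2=4*d^3 - 31*d^2 - 8*d + z^2*(4*d + 1) + z*(-8*d^2 + 30*d + 8)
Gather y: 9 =9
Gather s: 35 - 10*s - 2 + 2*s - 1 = 32 - 8*s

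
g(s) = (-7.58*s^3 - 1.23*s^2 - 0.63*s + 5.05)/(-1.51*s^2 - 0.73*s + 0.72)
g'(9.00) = 4.99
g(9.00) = 43.90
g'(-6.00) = 4.85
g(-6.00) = -32.52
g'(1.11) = 8.01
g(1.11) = 3.86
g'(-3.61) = 4.37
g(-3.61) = -21.31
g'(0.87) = 14.63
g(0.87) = 1.34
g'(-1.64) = -6.32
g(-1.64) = -16.89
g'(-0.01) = 5.86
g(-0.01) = 6.95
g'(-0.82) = -215.19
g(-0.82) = 29.41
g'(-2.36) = 2.51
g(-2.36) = -16.64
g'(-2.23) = 1.95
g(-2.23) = -16.35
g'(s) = (3.02*s + 0.73)*(-7.58*s^3 - 1.23*s^2 - 0.63*s + 5.05)/(-1.51*s^2 - 0.73*s + 0.72)^2 + (-22.74*s^2 - 2.46*s - 0.63)/(-1.51*s^2 - 0.73*s + 0.72) = (11.4458*s^4 + 11.0668*s^3 - 16.4262*s^2 + 13.4798*s + 3.2329)/(2.2801*s^4 + 2.2046*s^3 - 1.6415*s^2 - 1.0512*s + 0.5184)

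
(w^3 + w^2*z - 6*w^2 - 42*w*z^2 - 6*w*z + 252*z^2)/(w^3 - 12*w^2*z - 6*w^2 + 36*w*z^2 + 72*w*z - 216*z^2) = (-w - 7*z)/(-w + 6*z)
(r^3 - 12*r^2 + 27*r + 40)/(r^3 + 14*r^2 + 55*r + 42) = (r^2 - 13*r + 40)/(r^2 + 13*r + 42)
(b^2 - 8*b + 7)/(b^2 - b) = (b - 7)/b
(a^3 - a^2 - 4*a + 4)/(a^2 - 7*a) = (a^3 - a^2 - 4*a + 4)/(a*(a - 7))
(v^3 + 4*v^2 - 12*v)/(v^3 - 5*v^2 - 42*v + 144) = v*(v - 2)/(v^2 - 11*v + 24)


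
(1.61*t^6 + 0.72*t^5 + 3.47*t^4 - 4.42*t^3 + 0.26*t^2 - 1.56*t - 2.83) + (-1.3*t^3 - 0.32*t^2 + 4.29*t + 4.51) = 1.61*t^6 + 0.72*t^5 + 3.47*t^4 - 5.72*t^3 - 0.06*t^2 + 2.73*t + 1.68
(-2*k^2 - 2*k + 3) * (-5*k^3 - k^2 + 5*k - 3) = 10*k^5 + 12*k^4 - 23*k^3 - 7*k^2 + 21*k - 9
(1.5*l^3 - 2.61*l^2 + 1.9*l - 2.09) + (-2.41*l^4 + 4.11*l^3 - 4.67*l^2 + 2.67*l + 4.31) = -2.41*l^4 + 5.61*l^3 - 7.28*l^2 + 4.57*l + 2.22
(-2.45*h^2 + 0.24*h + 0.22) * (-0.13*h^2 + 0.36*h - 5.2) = 0.3185*h^4 - 0.9132*h^3 + 12.7978*h^2 - 1.1688*h - 1.144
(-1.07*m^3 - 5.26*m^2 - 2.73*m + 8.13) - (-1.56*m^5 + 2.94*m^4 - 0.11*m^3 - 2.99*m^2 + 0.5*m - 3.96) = 1.56*m^5 - 2.94*m^4 - 0.96*m^3 - 2.27*m^2 - 3.23*m + 12.09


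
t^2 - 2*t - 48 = (t - 8)*(t + 6)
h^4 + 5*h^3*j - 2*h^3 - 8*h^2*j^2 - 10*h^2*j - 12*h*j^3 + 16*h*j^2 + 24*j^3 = (h - 2)*(h - 2*j)*(h + j)*(h + 6*j)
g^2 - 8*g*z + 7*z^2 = (g - 7*z)*(g - z)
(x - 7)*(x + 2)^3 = x^4 - x^3 - 30*x^2 - 76*x - 56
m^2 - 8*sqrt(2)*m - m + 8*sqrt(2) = (m - 1)*(m - 8*sqrt(2))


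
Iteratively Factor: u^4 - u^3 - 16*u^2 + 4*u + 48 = (u - 2)*(u^3 + u^2 - 14*u - 24) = (u - 2)*(u + 2)*(u^2 - u - 12) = (u - 4)*(u - 2)*(u + 2)*(u + 3)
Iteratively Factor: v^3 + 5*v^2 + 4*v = (v + 4)*(v^2 + v) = (v + 1)*(v + 4)*(v)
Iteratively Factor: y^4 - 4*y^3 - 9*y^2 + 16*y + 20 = (y - 2)*(y^3 - 2*y^2 - 13*y - 10) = (y - 2)*(y + 2)*(y^2 - 4*y - 5) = (y - 2)*(y + 1)*(y + 2)*(y - 5)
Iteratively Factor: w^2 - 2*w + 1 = (w - 1)*(w - 1)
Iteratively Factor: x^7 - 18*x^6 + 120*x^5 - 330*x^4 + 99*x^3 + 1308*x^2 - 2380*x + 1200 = (x - 3)*(x^6 - 15*x^5 + 75*x^4 - 105*x^3 - 216*x^2 + 660*x - 400) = (x - 3)*(x + 2)*(x^5 - 17*x^4 + 109*x^3 - 323*x^2 + 430*x - 200) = (x - 3)*(x - 2)*(x + 2)*(x^4 - 15*x^3 + 79*x^2 - 165*x + 100) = (x - 5)*(x - 3)*(x - 2)*(x + 2)*(x^3 - 10*x^2 + 29*x - 20) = (x - 5)^2*(x - 3)*(x - 2)*(x + 2)*(x^2 - 5*x + 4) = (x - 5)^2*(x - 3)*(x - 2)*(x - 1)*(x + 2)*(x - 4)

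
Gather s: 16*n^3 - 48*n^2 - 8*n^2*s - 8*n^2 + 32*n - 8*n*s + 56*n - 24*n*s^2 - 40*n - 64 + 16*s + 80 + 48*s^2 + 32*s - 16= 16*n^3 - 56*n^2 + 48*n + s^2*(48 - 24*n) + s*(-8*n^2 - 8*n + 48)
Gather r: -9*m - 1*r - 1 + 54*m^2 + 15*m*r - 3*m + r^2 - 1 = 54*m^2 - 12*m + r^2 + r*(15*m - 1) - 2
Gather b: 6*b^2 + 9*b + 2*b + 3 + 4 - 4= 6*b^2 + 11*b + 3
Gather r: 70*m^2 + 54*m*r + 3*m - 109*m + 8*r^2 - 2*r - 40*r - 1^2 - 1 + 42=70*m^2 - 106*m + 8*r^2 + r*(54*m - 42) + 40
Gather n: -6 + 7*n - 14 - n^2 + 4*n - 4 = -n^2 + 11*n - 24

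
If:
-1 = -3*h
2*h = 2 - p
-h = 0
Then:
No Solution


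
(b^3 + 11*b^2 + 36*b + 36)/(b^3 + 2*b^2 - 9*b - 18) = (b + 6)/(b - 3)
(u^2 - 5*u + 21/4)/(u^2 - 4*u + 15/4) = (2*u - 7)/(2*u - 5)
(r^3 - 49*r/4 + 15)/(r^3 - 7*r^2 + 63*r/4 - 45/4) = (r + 4)/(r - 3)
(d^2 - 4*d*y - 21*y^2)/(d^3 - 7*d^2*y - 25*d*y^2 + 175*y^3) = (-d - 3*y)/(-d^2 + 25*y^2)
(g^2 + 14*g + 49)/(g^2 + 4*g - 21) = (g + 7)/(g - 3)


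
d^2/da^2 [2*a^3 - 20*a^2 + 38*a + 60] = 12*a - 40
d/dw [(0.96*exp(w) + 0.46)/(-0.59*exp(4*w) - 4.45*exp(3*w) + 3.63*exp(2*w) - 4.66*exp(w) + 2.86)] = (1.6992*exp(4*w) + 9.6296*exp(3*w) + 2.6562*exp(2*w) - 3.3396*exp(w) + 4.8892)*exp(w)/(0.3481*exp(8*w) + 5.251*exp(7*w) + 15.5191*exp(6*w) - 26.8082*exp(5*w) + 51.2761*exp(4*w) - 59.2856*exp(3*w) + 42.4792*exp(2*w) - 26.6552*exp(w) + 8.1796)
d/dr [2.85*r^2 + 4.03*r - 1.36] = 5.7*r + 4.03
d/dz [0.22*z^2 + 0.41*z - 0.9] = 0.44*z + 0.41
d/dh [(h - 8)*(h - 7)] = 2*h - 15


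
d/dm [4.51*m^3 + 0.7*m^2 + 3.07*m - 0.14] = 13.53*m^2 + 1.4*m + 3.07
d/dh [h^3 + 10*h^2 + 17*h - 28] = 3*h^2 + 20*h + 17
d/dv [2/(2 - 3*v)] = 6/(3*v - 2)^2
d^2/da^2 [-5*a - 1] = 0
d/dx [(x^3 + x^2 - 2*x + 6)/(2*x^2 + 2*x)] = (x^4 + 2*x^3 + 3*x^2 - 12*x - 6)/(2*x^2*(x^2 + 2*x + 1))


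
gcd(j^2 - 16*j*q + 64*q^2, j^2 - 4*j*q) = 1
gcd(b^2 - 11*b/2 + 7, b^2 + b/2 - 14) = b - 7/2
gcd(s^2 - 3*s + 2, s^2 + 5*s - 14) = s - 2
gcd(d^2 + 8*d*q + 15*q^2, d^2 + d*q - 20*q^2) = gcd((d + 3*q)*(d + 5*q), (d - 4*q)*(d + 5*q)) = d + 5*q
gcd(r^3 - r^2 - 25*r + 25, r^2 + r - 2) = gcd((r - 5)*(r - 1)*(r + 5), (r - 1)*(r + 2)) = r - 1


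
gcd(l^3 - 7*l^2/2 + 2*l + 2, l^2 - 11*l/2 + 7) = l - 2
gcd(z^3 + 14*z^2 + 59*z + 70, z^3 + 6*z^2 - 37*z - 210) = z^2 + 12*z + 35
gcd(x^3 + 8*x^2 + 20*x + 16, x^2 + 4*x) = x + 4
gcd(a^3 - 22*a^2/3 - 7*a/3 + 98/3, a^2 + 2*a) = a + 2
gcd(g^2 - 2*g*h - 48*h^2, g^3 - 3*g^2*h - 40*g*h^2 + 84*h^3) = g + 6*h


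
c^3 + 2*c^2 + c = c*(c + 1)^2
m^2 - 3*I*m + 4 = (m - 4*I)*(m + I)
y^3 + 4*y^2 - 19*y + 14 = (y - 2)*(y - 1)*(y + 7)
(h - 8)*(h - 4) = h^2 - 12*h + 32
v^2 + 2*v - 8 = (v - 2)*(v + 4)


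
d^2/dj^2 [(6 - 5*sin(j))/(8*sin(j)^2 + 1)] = (2880*sin(j)^5 - 1536*sin(j)^4 + 2496*sin(j)^2 - 2015*sin(j) + 1020*sin(3*j) - 160*sin(5*j) - 96)/(8*sin(j)^2 + 1)^3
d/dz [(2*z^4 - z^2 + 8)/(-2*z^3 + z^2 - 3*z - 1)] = (2*z*(1 - 4*z^2)*(2*z^3 - z^2 + 3*z + 1) + (6*z^2 - 2*z + 3)*(2*z^4 - z^2 + 8))/(2*z^3 - z^2 + 3*z + 1)^2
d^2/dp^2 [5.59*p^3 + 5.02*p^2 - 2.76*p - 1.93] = 33.54*p + 10.04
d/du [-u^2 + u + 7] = 1 - 2*u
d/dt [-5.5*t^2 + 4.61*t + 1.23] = 4.61 - 11.0*t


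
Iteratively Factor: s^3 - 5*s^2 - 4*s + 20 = (s - 5)*(s^2 - 4) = (s - 5)*(s + 2)*(s - 2)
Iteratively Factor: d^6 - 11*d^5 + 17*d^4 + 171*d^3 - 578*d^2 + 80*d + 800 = (d - 2)*(d^5 - 9*d^4 - d^3 + 169*d^2 - 240*d - 400) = (d - 5)*(d - 2)*(d^4 - 4*d^3 - 21*d^2 + 64*d + 80) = (d - 5)*(d - 2)*(d + 1)*(d^3 - 5*d^2 - 16*d + 80) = (d - 5)*(d - 4)*(d - 2)*(d + 1)*(d^2 - d - 20) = (d - 5)^2*(d - 4)*(d - 2)*(d + 1)*(d + 4)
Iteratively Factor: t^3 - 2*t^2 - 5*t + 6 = (t + 2)*(t^2 - 4*t + 3) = (t - 1)*(t + 2)*(t - 3)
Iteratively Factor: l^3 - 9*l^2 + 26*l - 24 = (l - 2)*(l^2 - 7*l + 12) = (l - 4)*(l - 2)*(l - 3)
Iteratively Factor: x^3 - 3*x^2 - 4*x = (x)*(x^2 - 3*x - 4) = x*(x - 4)*(x + 1)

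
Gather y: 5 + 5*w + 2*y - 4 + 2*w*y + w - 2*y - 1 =2*w*y + 6*w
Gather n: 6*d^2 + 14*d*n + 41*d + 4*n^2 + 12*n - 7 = 6*d^2 + 41*d + 4*n^2 + n*(14*d + 12) - 7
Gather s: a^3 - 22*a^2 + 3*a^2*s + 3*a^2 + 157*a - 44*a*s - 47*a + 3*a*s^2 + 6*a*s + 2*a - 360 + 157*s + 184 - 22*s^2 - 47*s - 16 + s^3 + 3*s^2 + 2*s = a^3 - 19*a^2 + 112*a + s^3 + s^2*(3*a - 19) + s*(3*a^2 - 38*a + 112) - 192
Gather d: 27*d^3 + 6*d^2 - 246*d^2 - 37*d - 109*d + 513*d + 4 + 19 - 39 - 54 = 27*d^3 - 240*d^2 + 367*d - 70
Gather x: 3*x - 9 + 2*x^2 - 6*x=2*x^2 - 3*x - 9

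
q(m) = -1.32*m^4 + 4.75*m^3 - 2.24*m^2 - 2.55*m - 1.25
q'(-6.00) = 1677.81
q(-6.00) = -2803.31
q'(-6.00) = 1677.81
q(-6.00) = -2803.31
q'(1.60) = 5.14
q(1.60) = -0.26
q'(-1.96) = 100.73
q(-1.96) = -60.10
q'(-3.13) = 312.99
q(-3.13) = -287.56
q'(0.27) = -2.82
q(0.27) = -2.02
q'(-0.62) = 6.96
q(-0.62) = -1.86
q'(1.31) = 4.17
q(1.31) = -1.64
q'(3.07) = -34.77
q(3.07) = -10.01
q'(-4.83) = 946.47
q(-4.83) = -1294.81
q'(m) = -5.28*m^3 + 14.25*m^2 - 4.48*m - 2.55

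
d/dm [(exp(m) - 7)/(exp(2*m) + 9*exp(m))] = (-exp(2*m) + 14*exp(m) + 63)*exp(-m)/(exp(2*m) + 18*exp(m) + 81)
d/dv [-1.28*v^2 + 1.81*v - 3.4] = 1.81 - 2.56*v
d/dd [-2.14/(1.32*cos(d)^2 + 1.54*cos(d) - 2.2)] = -(5.6496*cos(d) + 3.2956)*sin(d)/(1.32*cos(d)^2 + 1.54*cos(d) - 2.2)^2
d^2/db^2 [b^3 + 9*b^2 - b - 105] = 6*b + 18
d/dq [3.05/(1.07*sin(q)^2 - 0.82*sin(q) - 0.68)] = (2.501 - 6.527*sin(q))*cos(q)/(-1.07*sin(q)^2 + 0.82*sin(q) + 0.68)^2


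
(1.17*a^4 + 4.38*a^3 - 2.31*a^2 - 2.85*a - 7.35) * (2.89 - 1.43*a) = -1.6731*a^5 - 2.8821*a^4 + 15.9615*a^3 - 2.6004*a^2 + 2.274*a - 21.2415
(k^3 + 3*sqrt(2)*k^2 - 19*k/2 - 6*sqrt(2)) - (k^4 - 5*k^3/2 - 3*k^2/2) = -k^4 + 7*k^3/2 + 3*k^2/2 + 3*sqrt(2)*k^2 - 19*k/2 - 6*sqrt(2)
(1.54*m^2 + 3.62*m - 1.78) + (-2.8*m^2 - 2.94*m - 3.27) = -1.26*m^2 + 0.68*m - 5.05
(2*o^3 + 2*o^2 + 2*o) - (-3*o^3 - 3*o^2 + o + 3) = 5*o^3 + 5*o^2 + o - 3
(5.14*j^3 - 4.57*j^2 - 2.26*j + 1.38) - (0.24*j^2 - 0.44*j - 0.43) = 5.14*j^3 - 4.81*j^2 - 1.82*j + 1.81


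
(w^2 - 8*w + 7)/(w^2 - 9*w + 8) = (w - 7)/(w - 8)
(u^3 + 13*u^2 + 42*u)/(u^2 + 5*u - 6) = u*(u + 7)/(u - 1)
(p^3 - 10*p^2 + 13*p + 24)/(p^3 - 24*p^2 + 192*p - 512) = (p^2 - 2*p - 3)/(p^2 - 16*p + 64)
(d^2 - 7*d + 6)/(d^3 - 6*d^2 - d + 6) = 1/(d + 1)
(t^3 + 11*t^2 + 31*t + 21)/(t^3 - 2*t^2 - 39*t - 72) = (t^2 + 8*t + 7)/(t^2 - 5*t - 24)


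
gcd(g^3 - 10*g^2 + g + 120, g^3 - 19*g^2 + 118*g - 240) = g^2 - 13*g + 40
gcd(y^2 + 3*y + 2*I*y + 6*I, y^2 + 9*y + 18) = y + 3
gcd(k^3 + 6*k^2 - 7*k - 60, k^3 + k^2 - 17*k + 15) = k^2 + 2*k - 15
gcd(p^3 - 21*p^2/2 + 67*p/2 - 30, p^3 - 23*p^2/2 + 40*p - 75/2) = p^2 - 13*p/2 + 15/2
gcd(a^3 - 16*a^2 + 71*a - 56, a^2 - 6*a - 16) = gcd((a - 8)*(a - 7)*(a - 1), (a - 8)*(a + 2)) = a - 8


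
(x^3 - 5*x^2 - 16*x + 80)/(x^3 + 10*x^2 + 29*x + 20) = (x^2 - 9*x + 20)/(x^2 + 6*x + 5)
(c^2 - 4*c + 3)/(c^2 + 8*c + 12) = (c^2 - 4*c + 3)/(c^2 + 8*c + 12)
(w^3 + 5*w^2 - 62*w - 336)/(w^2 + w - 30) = (w^2 - w - 56)/(w - 5)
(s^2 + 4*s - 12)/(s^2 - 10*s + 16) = (s + 6)/(s - 8)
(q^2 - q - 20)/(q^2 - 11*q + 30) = (q + 4)/(q - 6)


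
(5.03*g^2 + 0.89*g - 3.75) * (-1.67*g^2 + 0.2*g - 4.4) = -8.4001*g^4 - 0.4803*g^3 - 15.6915*g^2 - 4.666*g + 16.5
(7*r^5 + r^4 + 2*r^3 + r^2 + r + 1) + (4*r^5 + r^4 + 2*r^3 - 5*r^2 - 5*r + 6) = 11*r^5 + 2*r^4 + 4*r^3 - 4*r^2 - 4*r + 7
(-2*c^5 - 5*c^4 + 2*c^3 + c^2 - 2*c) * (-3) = 6*c^5 + 15*c^4 - 6*c^3 - 3*c^2 + 6*c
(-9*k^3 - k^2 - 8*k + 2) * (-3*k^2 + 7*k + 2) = 27*k^5 - 60*k^4 - k^3 - 64*k^2 - 2*k + 4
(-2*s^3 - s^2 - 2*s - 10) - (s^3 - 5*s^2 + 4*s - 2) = -3*s^3 + 4*s^2 - 6*s - 8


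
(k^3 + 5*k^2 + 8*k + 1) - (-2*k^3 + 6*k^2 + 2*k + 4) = 3*k^3 - k^2 + 6*k - 3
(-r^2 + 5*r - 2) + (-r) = -r^2 + 4*r - 2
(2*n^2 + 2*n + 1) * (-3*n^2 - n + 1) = -6*n^4 - 8*n^3 - 3*n^2 + n + 1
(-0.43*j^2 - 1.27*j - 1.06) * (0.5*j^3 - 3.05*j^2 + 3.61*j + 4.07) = -0.215*j^5 + 0.6765*j^4 + 1.7912*j^3 - 3.1018*j^2 - 8.9955*j - 4.3142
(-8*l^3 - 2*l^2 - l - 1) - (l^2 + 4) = -8*l^3 - 3*l^2 - l - 5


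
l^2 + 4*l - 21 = (l - 3)*(l + 7)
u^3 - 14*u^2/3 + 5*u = u*(u - 3)*(u - 5/3)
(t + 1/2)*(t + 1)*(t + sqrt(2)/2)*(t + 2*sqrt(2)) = t^4 + 3*t^3/2 + 5*sqrt(2)*t^3/2 + 5*t^2/2 + 15*sqrt(2)*t^2/4 + 5*sqrt(2)*t/4 + 3*t + 1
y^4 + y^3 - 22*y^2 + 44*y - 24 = (y - 2)^2*(y - 1)*(y + 6)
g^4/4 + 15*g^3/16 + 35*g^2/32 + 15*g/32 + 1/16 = (g/4 + 1/2)*(g + 1/4)*(g + 1/2)*(g + 1)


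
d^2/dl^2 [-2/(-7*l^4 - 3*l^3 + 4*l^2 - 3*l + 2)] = 4*((-42*l^2 - 9*l + 4)*(7*l^4 + 3*l^3 - 4*l^2 + 3*l - 2) + (28*l^3 + 9*l^2 - 8*l + 3)^2)/(7*l^4 + 3*l^3 - 4*l^2 + 3*l - 2)^3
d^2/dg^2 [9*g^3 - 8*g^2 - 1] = 54*g - 16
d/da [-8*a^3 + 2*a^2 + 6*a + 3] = -24*a^2 + 4*a + 6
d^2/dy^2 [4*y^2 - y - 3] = 8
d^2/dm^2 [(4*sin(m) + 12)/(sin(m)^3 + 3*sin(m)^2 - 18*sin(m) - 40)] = 4*(-4*sin(m)^7 - 36*sin(m)^6 - 174*sin(m)^5 - 520*sin(m)^4 - 1116*sin(m)^3 - 1374*sin(m)^2 + 1028*sin(m) + 1224)/(sin(m)^3 + 3*sin(m)^2 - 18*sin(m) - 40)^3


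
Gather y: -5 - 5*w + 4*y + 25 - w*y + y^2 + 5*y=-5*w + y^2 + y*(9 - w) + 20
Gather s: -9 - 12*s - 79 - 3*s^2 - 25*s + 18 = -3*s^2 - 37*s - 70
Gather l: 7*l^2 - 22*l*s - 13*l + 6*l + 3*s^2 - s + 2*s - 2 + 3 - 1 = 7*l^2 + l*(-22*s - 7) + 3*s^2 + s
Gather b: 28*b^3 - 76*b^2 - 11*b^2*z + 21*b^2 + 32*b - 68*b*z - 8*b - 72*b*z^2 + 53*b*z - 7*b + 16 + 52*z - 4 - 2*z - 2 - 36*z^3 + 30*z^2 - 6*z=28*b^3 + b^2*(-11*z - 55) + b*(-72*z^2 - 15*z + 17) - 36*z^3 + 30*z^2 + 44*z + 10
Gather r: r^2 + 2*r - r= r^2 + r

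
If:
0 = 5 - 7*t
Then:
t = 5/7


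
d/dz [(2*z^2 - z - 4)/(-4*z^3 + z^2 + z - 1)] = ((1 - 4*z)*(4*z^3 - z^2 - z + 1) + (-12*z^2 + 2*z + 1)*(-2*z^2 + z + 4))/(4*z^3 - z^2 - z + 1)^2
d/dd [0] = 0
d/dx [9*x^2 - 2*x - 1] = 18*x - 2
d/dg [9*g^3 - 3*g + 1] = 27*g^2 - 3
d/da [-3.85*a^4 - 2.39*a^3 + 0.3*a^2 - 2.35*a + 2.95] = -15.4*a^3 - 7.17*a^2 + 0.6*a - 2.35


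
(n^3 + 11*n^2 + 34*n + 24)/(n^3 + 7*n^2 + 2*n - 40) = (n^2 + 7*n + 6)/(n^2 + 3*n - 10)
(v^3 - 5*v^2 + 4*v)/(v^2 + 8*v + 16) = v*(v^2 - 5*v + 4)/(v^2 + 8*v + 16)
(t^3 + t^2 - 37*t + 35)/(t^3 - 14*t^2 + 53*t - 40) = (t + 7)/(t - 8)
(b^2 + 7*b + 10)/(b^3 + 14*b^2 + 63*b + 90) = (b + 2)/(b^2 + 9*b + 18)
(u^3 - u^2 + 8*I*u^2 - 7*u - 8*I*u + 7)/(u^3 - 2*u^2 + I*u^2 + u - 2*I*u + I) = (u + 7*I)/(u - 1)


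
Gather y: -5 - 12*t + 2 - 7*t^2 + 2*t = -7*t^2 - 10*t - 3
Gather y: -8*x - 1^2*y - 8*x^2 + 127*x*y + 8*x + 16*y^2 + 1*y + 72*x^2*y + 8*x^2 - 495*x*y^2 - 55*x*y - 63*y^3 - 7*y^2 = -63*y^3 + y^2*(9 - 495*x) + y*(72*x^2 + 72*x)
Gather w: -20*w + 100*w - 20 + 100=80*w + 80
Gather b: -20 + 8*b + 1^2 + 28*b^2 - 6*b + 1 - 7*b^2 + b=21*b^2 + 3*b - 18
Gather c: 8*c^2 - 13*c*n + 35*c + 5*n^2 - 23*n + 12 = 8*c^2 + c*(35 - 13*n) + 5*n^2 - 23*n + 12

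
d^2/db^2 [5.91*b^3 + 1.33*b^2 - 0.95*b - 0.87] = 35.46*b + 2.66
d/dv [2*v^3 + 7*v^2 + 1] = 2*v*(3*v + 7)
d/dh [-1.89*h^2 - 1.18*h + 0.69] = -3.78*h - 1.18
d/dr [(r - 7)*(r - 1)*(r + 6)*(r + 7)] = 4*r^3 + 15*r^2 - 110*r - 245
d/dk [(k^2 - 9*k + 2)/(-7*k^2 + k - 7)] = (-62*k^2 + 14*k + 61)/(49*k^4 - 14*k^3 + 99*k^2 - 14*k + 49)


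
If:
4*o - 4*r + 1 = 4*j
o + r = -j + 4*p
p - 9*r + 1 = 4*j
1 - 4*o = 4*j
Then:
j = 53/216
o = 1/216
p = 7/108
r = 1/108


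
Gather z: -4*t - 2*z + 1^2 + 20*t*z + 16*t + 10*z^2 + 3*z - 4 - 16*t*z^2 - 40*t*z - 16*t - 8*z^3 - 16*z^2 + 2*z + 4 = -4*t - 8*z^3 + z^2*(-16*t - 6) + z*(3 - 20*t) + 1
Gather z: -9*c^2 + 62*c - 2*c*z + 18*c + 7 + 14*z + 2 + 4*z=-9*c^2 + 80*c + z*(18 - 2*c) + 9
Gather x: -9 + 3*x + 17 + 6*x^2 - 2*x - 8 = 6*x^2 + x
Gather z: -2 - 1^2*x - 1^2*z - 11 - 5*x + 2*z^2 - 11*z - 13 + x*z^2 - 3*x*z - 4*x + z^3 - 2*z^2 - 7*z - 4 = x*z^2 - 10*x + z^3 + z*(-3*x - 19) - 30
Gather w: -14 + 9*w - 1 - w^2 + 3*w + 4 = -w^2 + 12*w - 11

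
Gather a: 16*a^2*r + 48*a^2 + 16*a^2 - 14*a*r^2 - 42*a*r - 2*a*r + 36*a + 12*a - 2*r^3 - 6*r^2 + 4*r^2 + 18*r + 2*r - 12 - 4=a^2*(16*r + 64) + a*(-14*r^2 - 44*r + 48) - 2*r^3 - 2*r^2 + 20*r - 16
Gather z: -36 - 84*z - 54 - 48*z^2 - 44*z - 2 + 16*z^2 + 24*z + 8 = -32*z^2 - 104*z - 84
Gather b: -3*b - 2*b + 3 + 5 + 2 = 10 - 5*b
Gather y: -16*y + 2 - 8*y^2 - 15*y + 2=-8*y^2 - 31*y + 4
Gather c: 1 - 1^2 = 0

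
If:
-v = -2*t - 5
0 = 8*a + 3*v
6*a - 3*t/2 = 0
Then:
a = -15/32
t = -15/8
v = 5/4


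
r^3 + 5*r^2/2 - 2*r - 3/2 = (r - 1)*(r + 1/2)*(r + 3)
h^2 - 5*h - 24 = (h - 8)*(h + 3)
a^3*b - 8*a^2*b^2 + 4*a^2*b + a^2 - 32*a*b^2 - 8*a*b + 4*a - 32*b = (a + 4)*(a - 8*b)*(a*b + 1)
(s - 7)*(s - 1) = s^2 - 8*s + 7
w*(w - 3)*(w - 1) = w^3 - 4*w^2 + 3*w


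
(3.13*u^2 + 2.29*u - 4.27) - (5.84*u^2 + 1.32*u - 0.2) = -2.71*u^2 + 0.97*u - 4.07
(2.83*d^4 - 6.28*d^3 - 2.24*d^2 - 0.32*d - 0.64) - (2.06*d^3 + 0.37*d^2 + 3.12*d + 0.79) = 2.83*d^4 - 8.34*d^3 - 2.61*d^2 - 3.44*d - 1.43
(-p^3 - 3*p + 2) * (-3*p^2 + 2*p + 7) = 3*p^5 - 2*p^4 + 2*p^3 - 12*p^2 - 17*p + 14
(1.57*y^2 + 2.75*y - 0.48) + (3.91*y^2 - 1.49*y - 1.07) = 5.48*y^2 + 1.26*y - 1.55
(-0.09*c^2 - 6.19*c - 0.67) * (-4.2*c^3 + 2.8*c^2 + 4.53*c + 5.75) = 0.378*c^5 + 25.746*c^4 - 14.9257*c^3 - 30.4342*c^2 - 38.6276*c - 3.8525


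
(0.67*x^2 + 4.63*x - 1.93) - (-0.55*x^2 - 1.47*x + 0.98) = 1.22*x^2 + 6.1*x - 2.91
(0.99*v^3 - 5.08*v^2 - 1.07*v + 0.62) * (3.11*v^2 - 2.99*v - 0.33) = 3.0789*v^5 - 18.7589*v^4 + 11.5348*v^3 + 6.8039*v^2 - 1.5007*v - 0.2046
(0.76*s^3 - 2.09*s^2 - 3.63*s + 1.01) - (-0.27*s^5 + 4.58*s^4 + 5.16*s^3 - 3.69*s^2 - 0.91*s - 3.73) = 0.27*s^5 - 4.58*s^4 - 4.4*s^3 + 1.6*s^2 - 2.72*s + 4.74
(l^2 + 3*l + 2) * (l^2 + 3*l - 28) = l^4 + 6*l^3 - 17*l^2 - 78*l - 56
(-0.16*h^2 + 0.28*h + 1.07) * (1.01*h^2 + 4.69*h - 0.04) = -0.1616*h^4 - 0.4676*h^3 + 2.4003*h^2 + 5.0071*h - 0.0428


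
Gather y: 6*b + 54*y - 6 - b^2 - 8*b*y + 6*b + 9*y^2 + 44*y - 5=-b^2 + 12*b + 9*y^2 + y*(98 - 8*b) - 11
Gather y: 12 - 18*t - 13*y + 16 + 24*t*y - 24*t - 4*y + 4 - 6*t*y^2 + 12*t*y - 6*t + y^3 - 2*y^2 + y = -48*t + y^3 + y^2*(-6*t - 2) + y*(36*t - 16) + 32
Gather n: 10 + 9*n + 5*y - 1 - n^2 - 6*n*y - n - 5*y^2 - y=-n^2 + n*(8 - 6*y) - 5*y^2 + 4*y + 9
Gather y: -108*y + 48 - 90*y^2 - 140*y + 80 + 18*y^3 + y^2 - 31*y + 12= 18*y^3 - 89*y^2 - 279*y + 140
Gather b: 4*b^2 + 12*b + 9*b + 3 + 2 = 4*b^2 + 21*b + 5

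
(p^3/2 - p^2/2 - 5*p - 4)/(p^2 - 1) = (p^2/2 - p - 4)/(p - 1)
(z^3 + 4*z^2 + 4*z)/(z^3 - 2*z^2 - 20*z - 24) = z/(z - 6)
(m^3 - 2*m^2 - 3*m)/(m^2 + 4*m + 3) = m*(m - 3)/(m + 3)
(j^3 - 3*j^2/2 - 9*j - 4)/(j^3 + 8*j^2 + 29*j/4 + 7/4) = 2*(j^2 - 2*j - 8)/(2*j^2 + 15*j + 7)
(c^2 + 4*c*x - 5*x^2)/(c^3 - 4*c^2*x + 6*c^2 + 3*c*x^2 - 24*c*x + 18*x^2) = (-c - 5*x)/(-c^2 + 3*c*x - 6*c + 18*x)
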